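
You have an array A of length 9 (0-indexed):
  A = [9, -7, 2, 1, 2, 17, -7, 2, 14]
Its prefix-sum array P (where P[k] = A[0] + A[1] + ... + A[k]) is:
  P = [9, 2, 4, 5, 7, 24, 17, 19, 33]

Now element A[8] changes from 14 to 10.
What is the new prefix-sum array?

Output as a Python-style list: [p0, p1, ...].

Answer: [9, 2, 4, 5, 7, 24, 17, 19, 29]

Derivation:
Change: A[8] 14 -> 10, delta = -4
P[k] for k < 8: unchanged (A[8] not included)
P[k] for k >= 8: shift by delta = -4
  P[0] = 9 + 0 = 9
  P[1] = 2 + 0 = 2
  P[2] = 4 + 0 = 4
  P[3] = 5 + 0 = 5
  P[4] = 7 + 0 = 7
  P[5] = 24 + 0 = 24
  P[6] = 17 + 0 = 17
  P[7] = 19 + 0 = 19
  P[8] = 33 + -4 = 29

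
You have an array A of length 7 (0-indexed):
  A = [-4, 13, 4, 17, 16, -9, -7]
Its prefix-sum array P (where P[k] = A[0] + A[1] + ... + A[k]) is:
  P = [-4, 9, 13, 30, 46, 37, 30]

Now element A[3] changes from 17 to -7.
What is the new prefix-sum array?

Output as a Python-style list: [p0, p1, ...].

Answer: [-4, 9, 13, 6, 22, 13, 6]

Derivation:
Change: A[3] 17 -> -7, delta = -24
P[k] for k < 3: unchanged (A[3] not included)
P[k] for k >= 3: shift by delta = -24
  P[0] = -4 + 0 = -4
  P[1] = 9 + 0 = 9
  P[2] = 13 + 0 = 13
  P[3] = 30 + -24 = 6
  P[4] = 46 + -24 = 22
  P[5] = 37 + -24 = 13
  P[6] = 30 + -24 = 6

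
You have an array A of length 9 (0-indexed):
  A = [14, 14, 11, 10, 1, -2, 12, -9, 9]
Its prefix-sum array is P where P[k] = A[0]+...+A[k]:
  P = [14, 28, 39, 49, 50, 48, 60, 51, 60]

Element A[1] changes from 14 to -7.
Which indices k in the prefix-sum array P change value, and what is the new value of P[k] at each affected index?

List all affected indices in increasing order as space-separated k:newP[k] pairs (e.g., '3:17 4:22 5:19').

Answer: 1:7 2:18 3:28 4:29 5:27 6:39 7:30 8:39

Derivation:
P[k] = A[0] + ... + A[k]
P[k] includes A[1] iff k >= 1
Affected indices: 1, 2, ..., 8; delta = -21
  P[1]: 28 + -21 = 7
  P[2]: 39 + -21 = 18
  P[3]: 49 + -21 = 28
  P[4]: 50 + -21 = 29
  P[5]: 48 + -21 = 27
  P[6]: 60 + -21 = 39
  P[7]: 51 + -21 = 30
  P[8]: 60 + -21 = 39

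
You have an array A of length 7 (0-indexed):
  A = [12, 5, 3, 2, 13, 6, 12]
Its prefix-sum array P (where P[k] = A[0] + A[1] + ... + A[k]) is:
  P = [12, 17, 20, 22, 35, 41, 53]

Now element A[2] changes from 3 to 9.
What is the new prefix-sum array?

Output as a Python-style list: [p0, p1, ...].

Change: A[2] 3 -> 9, delta = 6
P[k] for k < 2: unchanged (A[2] not included)
P[k] for k >= 2: shift by delta = 6
  P[0] = 12 + 0 = 12
  P[1] = 17 + 0 = 17
  P[2] = 20 + 6 = 26
  P[3] = 22 + 6 = 28
  P[4] = 35 + 6 = 41
  P[5] = 41 + 6 = 47
  P[6] = 53 + 6 = 59

Answer: [12, 17, 26, 28, 41, 47, 59]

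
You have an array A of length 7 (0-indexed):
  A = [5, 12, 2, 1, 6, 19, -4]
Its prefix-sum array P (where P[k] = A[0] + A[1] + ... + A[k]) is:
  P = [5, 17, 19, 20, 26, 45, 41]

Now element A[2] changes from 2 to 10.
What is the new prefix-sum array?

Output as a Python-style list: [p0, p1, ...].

Answer: [5, 17, 27, 28, 34, 53, 49]

Derivation:
Change: A[2] 2 -> 10, delta = 8
P[k] for k < 2: unchanged (A[2] not included)
P[k] for k >= 2: shift by delta = 8
  P[0] = 5 + 0 = 5
  P[1] = 17 + 0 = 17
  P[2] = 19 + 8 = 27
  P[3] = 20 + 8 = 28
  P[4] = 26 + 8 = 34
  P[5] = 45 + 8 = 53
  P[6] = 41 + 8 = 49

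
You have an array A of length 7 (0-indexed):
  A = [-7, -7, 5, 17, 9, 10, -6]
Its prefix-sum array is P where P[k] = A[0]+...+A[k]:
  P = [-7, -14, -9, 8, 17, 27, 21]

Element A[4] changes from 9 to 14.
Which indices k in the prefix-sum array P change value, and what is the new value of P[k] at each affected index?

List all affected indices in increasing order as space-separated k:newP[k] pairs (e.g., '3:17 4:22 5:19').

Answer: 4:22 5:32 6:26

Derivation:
P[k] = A[0] + ... + A[k]
P[k] includes A[4] iff k >= 4
Affected indices: 4, 5, ..., 6; delta = 5
  P[4]: 17 + 5 = 22
  P[5]: 27 + 5 = 32
  P[6]: 21 + 5 = 26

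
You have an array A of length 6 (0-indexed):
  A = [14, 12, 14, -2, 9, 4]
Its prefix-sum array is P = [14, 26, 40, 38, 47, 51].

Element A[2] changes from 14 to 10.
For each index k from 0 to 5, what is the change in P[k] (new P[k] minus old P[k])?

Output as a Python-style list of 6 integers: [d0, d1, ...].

Element change: A[2] 14 -> 10, delta = -4
For k < 2: P[k] unchanged, delta_P[k] = 0
For k >= 2: P[k] shifts by exactly -4
Delta array: [0, 0, -4, -4, -4, -4]

Answer: [0, 0, -4, -4, -4, -4]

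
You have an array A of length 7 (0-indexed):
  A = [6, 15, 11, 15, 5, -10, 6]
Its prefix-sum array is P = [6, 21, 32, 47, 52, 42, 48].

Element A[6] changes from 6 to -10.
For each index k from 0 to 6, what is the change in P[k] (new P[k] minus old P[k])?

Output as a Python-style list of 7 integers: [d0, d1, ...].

Answer: [0, 0, 0, 0, 0, 0, -16]

Derivation:
Element change: A[6] 6 -> -10, delta = -16
For k < 6: P[k] unchanged, delta_P[k] = 0
For k >= 6: P[k] shifts by exactly -16
Delta array: [0, 0, 0, 0, 0, 0, -16]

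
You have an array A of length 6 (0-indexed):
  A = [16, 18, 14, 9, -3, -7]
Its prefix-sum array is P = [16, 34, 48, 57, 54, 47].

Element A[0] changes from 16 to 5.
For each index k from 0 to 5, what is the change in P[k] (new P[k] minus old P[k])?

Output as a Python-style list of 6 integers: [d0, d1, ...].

Answer: [-11, -11, -11, -11, -11, -11]

Derivation:
Element change: A[0] 16 -> 5, delta = -11
For k < 0: P[k] unchanged, delta_P[k] = 0
For k >= 0: P[k] shifts by exactly -11
Delta array: [-11, -11, -11, -11, -11, -11]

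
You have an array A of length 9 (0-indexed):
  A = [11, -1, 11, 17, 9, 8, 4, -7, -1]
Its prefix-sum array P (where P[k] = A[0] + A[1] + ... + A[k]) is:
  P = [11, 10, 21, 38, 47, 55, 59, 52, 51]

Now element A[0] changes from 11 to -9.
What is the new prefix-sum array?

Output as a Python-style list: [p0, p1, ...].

Answer: [-9, -10, 1, 18, 27, 35, 39, 32, 31]

Derivation:
Change: A[0] 11 -> -9, delta = -20
P[k] for k < 0: unchanged (A[0] not included)
P[k] for k >= 0: shift by delta = -20
  P[0] = 11 + -20 = -9
  P[1] = 10 + -20 = -10
  P[2] = 21 + -20 = 1
  P[3] = 38 + -20 = 18
  P[4] = 47 + -20 = 27
  P[5] = 55 + -20 = 35
  P[6] = 59 + -20 = 39
  P[7] = 52 + -20 = 32
  P[8] = 51 + -20 = 31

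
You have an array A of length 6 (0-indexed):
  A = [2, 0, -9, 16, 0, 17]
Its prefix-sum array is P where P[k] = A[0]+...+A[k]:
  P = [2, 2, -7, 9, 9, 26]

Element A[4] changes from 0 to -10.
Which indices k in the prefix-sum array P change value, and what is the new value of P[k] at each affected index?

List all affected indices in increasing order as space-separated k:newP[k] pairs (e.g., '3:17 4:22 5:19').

Answer: 4:-1 5:16

Derivation:
P[k] = A[0] + ... + A[k]
P[k] includes A[4] iff k >= 4
Affected indices: 4, 5, ..., 5; delta = -10
  P[4]: 9 + -10 = -1
  P[5]: 26 + -10 = 16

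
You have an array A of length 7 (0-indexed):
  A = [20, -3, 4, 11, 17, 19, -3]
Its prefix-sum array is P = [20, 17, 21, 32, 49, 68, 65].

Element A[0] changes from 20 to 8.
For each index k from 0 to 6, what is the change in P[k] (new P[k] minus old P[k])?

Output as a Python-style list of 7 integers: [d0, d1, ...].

Answer: [-12, -12, -12, -12, -12, -12, -12]

Derivation:
Element change: A[0] 20 -> 8, delta = -12
For k < 0: P[k] unchanged, delta_P[k] = 0
For k >= 0: P[k] shifts by exactly -12
Delta array: [-12, -12, -12, -12, -12, -12, -12]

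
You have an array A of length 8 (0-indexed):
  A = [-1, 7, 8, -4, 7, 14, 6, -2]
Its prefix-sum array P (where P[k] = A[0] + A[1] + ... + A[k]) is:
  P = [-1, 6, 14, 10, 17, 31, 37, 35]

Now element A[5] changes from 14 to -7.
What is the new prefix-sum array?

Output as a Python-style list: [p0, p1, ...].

Answer: [-1, 6, 14, 10, 17, 10, 16, 14]

Derivation:
Change: A[5] 14 -> -7, delta = -21
P[k] for k < 5: unchanged (A[5] not included)
P[k] for k >= 5: shift by delta = -21
  P[0] = -1 + 0 = -1
  P[1] = 6 + 0 = 6
  P[2] = 14 + 0 = 14
  P[3] = 10 + 0 = 10
  P[4] = 17 + 0 = 17
  P[5] = 31 + -21 = 10
  P[6] = 37 + -21 = 16
  P[7] = 35 + -21 = 14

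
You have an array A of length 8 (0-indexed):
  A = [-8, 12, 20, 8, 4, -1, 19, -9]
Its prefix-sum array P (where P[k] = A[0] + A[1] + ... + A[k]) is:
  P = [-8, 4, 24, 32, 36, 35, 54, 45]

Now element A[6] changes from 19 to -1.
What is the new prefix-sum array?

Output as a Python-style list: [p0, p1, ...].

Answer: [-8, 4, 24, 32, 36, 35, 34, 25]

Derivation:
Change: A[6] 19 -> -1, delta = -20
P[k] for k < 6: unchanged (A[6] not included)
P[k] for k >= 6: shift by delta = -20
  P[0] = -8 + 0 = -8
  P[1] = 4 + 0 = 4
  P[2] = 24 + 0 = 24
  P[3] = 32 + 0 = 32
  P[4] = 36 + 0 = 36
  P[5] = 35 + 0 = 35
  P[6] = 54 + -20 = 34
  P[7] = 45 + -20 = 25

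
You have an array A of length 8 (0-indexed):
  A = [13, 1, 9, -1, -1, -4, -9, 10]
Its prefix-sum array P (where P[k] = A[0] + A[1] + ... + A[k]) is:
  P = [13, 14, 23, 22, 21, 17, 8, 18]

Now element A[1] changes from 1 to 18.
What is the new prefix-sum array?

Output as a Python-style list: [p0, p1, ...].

Change: A[1] 1 -> 18, delta = 17
P[k] for k < 1: unchanged (A[1] not included)
P[k] for k >= 1: shift by delta = 17
  P[0] = 13 + 0 = 13
  P[1] = 14 + 17 = 31
  P[2] = 23 + 17 = 40
  P[3] = 22 + 17 = 39
  P[4] = 21 + 17 = 38
  P[5] = 17 + 17 = 34
  P[6] = 8 + 17 = 25
  P[7] = 18 + 17 = 35

Answer: [13, 31, 40, 39, 38, 34, 25, 35]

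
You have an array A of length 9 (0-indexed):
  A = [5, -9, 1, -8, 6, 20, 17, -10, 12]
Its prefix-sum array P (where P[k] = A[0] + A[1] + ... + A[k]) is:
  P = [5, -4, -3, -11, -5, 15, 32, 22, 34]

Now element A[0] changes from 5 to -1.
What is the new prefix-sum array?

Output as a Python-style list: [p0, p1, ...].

Change: A[0] 5 -> -1, delta = -6
P[k] for k < 0: unchanged (A[0] not included)
P[k] for k >= 0: shift by delta = -6
  P[0] = 5 + -6 = -1
  P[1] = -4 + -6 = -10
  P[2] = -3 + -6 = -9
  P[3] = -11 + -6 = -17
  P[4] = -5 + -6 = -11
  P[5] = 15 + -6 = 9
  P[6] = 32 + -6 = 26
  P[7] = 22 + -6 = 16
  P[8] = 34 + -6 = 28

Answer: [-1, -10, -9, -17, -11, 9, 26, 16, 28]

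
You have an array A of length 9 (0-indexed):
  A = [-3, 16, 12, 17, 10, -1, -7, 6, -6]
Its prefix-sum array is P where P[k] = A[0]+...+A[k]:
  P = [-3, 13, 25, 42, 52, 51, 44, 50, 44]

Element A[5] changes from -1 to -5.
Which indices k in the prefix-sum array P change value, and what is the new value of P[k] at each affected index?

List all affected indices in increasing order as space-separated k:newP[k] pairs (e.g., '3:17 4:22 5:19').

Answer: 5:47 6:40 7:46 8:40

Derivation:
P[k] = A[0] + ... + A[k]
P[k] includes A[5] iff k >= 5
Affected indices: 5, 6, ..., 8; delta = -4
  P[5]: 51 + -4 = 47
  P[6]: 44 + -4 = 40
  P[7]: 50 + -4 = 46
  P[8]: 44 + -4 = 40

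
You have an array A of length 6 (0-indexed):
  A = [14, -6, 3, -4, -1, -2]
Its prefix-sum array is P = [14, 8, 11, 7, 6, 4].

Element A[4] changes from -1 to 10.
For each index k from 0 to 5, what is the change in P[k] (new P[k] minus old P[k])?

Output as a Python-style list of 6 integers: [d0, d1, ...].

Answer: [0, 0, 0, 0, 11, 11]

Derivation:
Element change: A[4] -1 -> 10, delta = 11
For k < 4: P[k] unchanged, delta_P[k] = 0
For k >= 4: P[k] shifts by exactly 11
Delta array: [0, 0, 0, 0, 11, 11]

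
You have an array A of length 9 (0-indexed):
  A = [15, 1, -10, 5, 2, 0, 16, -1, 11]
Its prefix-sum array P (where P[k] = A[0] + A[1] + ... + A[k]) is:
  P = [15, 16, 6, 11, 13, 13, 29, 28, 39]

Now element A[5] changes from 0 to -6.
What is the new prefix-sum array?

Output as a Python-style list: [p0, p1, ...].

Answer: [15, 16, 6, 11, 13, 7, 23, 22, 33]

Derivation:
Change: A[5] 0 -> -6, delta = -6
P[k] for k < 5: unchanged (A[5] not included)
P[k] for k >= 5: shift by delta = -6
  P[0] = 15 + 0 = 15
  P[1] = 16 + 0 = 16
  P[2] = 6 + 0 = 6
  P[3] = 11 + 0 = 11
  P[4] = 13 + 0 = 13
  P[5] = 13 + -6 = 7
  P[6] = 29 + -6 = 23
  P[7] = 28 + -6 = 22
  P[8] = 39 + -6 = 33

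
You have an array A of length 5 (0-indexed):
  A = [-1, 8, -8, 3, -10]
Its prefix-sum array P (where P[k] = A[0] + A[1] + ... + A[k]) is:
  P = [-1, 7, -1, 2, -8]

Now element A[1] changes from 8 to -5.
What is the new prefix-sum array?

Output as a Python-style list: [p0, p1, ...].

Change: A[1] 8 -> -5, delta = -13
P[k] for k < 1: unchanged (A[1] not included)
P[k] for k >= 1: shift by delta = -13
  P[0] = -1 + 0 = -1
  P[1] = 7 + -13 = -6
  P[2] = -1 + -13 = -14
  P[3] = 2 + -13 = -11
  P[4] = -8 + -13 = -21

Answer: [-1, -6, -14, -11, -21]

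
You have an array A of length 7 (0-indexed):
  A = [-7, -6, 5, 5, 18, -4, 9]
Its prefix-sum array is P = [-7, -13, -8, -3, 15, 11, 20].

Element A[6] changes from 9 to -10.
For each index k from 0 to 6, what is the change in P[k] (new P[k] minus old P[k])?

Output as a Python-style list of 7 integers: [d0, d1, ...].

Answer: [0, 0, 0, 0, 0, 0, -19]

Derivation:
Element change: A[6] 9 -> -10, delta = -19
For k < 6: P[k] unchanged, delta_P[k] = 0
For k >= 6: P[k] shifts by exactly -19
Delta array: [0, 0, 0, 0, 0, 0, -19]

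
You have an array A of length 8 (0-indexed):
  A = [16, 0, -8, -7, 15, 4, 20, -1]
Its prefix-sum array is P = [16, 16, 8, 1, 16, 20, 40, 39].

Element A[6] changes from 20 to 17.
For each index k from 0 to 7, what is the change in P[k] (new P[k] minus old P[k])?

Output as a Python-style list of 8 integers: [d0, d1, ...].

Answer: [0, 0, 0, 0, 0, 0, -3, -3]

Derivation:
Element change: A[6] 20 -> 17, delta = -3
For k < 6: P[k] unchanged, delta_P[k] = 0
For k >= 6: P[k] shifts by exactly -3
Delta array: [0, 0, 0, 0, 0, 0, -3, -3]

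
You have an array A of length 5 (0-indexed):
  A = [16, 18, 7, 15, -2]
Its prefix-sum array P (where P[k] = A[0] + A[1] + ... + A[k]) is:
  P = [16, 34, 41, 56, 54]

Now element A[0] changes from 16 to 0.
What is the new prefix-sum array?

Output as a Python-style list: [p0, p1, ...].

Answer: [0, 18, 25, 40, 38]

Derivation:
Change: A[0] 16 -> 0, delta = -16
P[k] for k < 0: unchanged (A[0] not included)
P[k] for k >= 0: shift by delta = -16
  P[0] = 16 + -16 = 0
  P[1] = 34 + -16 = 18
  P[2] = 41 + -16 = 25
  P[3] = 56 + -16 = 40
  P[4] = 54 + -16 = 38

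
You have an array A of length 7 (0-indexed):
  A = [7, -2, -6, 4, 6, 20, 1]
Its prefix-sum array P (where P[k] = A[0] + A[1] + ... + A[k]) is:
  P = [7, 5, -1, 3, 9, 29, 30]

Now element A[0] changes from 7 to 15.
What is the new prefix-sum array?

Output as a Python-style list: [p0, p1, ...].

Change: A[0] 7 -> 15, delta = 8
P[k] for k < 0: unchanged (A[0] not included)
P[k] for k >= 0: shift by delta = 8
  P[0] = 7 + 8 = 15
  P[1] = 5 + 8 = 13
  P[2] = -1 + 8 = 7
  P[3] = 3 + 8 = 11
  P[4] = 9 + 8 = 17
  P[5] = 29 + 8 = 37
  P[6] = 30 + 8 = 38

Answer: [15, 13, 7, 11, 17, 37, 38]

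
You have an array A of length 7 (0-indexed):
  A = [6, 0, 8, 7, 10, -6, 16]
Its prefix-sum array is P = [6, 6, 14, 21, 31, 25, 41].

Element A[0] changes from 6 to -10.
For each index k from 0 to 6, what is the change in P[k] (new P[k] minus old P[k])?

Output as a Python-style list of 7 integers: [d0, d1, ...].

Element change: A[0] 6 -> -10, delta = -16
For k < 0: P[k] unchanged, delta_P[k] = 0
For k >= 0: P[k] shifts by exactly -16
Delta array: [-16, -16, -16, -16, -16, -16, -16]

Answer: [-16, -16, -16, -16, -16, -16, -16]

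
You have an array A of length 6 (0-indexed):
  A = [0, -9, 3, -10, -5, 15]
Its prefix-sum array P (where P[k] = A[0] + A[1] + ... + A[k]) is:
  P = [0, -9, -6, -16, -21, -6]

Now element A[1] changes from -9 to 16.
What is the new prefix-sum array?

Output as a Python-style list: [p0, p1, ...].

Change: A[1] -9 -> 16, delta = 25
P[k] for k < 1: unchanged (A[1] not included)
P[k] for k >= 1: shift by delta = 25
  P[0] = 0 + 0 = 0
  P[1] = -9 + 25 = 16
  P[2] = -6 + 25 = 19
  P[3] = -16 + 25 = 9
  P[4] = -21 + 25 = 4
  P[5] = -6 + 25 = 19

Answer: [0, 16, 19, 9, 4, 19]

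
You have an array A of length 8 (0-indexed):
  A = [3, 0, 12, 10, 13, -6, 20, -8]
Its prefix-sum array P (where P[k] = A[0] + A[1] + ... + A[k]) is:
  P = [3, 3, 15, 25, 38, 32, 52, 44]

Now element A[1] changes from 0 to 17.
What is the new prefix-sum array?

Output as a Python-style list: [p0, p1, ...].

Change: A[1] 0 -> 17, delta = 17
P[k] for k < 1: unchanged (A[1] not included)
P[k] for k >= 1: shift by delta = 17
  P[0] = 3 + 0 = 3
  P[1] = 3 + 17 = 20
  P[2] = 15 + 17 = 32
  P[3] = 25 + 17 = 42
  P[4] = 38 + 17 = 55
  P[5] = 32 + 17 = 49
  P[6] = 52 + 17 = 69
  P[7] = 44 + 17 = 61

Answer: [3, 20, 32, 42, 55, 49, 69, 61]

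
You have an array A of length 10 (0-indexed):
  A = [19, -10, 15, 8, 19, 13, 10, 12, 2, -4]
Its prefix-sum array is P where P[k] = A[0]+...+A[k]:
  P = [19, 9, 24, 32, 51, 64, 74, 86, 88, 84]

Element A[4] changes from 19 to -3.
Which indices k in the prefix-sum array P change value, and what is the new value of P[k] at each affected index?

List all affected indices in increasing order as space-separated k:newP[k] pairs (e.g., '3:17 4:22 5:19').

P[k] = A[0] + ... + A[k]
P[k] includes A[4] iff k >= 4
Affected indices: 4, 5, ..., 9; delta = -22
  P[4]: 51 + -22 = 29
  P[5]: 64 + -22 = 42
  P[6]: 74 + -22 = 52
  P[7]: 86 + -22 = 64
  P[8]: 88 + -22 = 66
  P[9]: 84 + -22 = 62

Answer: 4:29 5:42 6:52 7:64 8:66 9:62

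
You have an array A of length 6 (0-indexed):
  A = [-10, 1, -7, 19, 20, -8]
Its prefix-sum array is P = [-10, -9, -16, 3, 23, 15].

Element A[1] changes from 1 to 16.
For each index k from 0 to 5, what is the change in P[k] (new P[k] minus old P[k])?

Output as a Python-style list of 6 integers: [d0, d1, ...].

Element change: A[1] 1 -> 16, delta = 15
For k < 1: P[k] unchanged, delta_P[k] = 0
For k >= 1: P[k] shifts by exactly 15
Delta array: [0, 15, 15, 15, 15, 15]

Answer: [0, 15, 15, 15, 15, 15]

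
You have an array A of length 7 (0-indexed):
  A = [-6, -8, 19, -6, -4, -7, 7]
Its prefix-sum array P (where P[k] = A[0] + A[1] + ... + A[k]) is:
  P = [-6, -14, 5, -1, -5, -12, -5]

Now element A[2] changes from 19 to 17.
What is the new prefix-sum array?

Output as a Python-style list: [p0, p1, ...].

Change: A[2] 19 -> 17, delta = -2
P[k] for k < 2: unchanged (A[2] not included)
P[k] for k >= 2: shift by delta = -2
  P[0] = -6 + 0 = -6
  P[1] = -14 + 0 = -14
  P[2] = 5 + -2 = 3
  P[3] = -1 + -2 = -3
  P[4] = -5 + -2 = -7
  P[5] = -12 + -2 = -14
  P[6] = -5 + -2 = -7

Answer: [-6, -14, 3, -3, -7, -14, -7]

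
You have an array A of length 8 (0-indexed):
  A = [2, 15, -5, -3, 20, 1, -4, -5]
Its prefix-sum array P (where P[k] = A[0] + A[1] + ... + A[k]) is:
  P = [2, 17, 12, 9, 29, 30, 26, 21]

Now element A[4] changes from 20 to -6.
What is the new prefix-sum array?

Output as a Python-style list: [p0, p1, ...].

Answer: [2, 17, 12, 9, 3, 4, 0, -5]

Derivation:
Change: A[4] 20 -> -6, delta = -26
P[k] for k < 4: unchanged (A[4] not included)
P[k] for k >= 4: shift by delta = -26
  P[0] = 2 + 0 = 2
  P[1] = 17 + 0 = 17
  P[2] = 12 + 0 = 12
  P[3] = 9 + 0 = 9
  P[4] = 29 + -26 = 3
  P[5] = 30 + -26 = 4
  P[6] = 26 + -26 = 0
  P[7] = 21 + -26 = -5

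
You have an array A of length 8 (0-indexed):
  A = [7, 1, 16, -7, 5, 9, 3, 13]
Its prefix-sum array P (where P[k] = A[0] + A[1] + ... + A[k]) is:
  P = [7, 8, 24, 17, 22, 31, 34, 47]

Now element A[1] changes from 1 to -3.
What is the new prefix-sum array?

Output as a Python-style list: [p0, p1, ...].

Answer: [7, 4, 20, 13, 18, 27, 30, 43]

Derivation:
Change: A[1] 1 -> -3, delta = -4
P[k] for k < 1: unchanged (A[1] not included)
P[k] for k >= 1: shift by delta = -4
  P[0] = 7 + 0 = 7
  P[1] = 8 + -4 = 4
  P[2] = 24 + -4 = 20
  P[3] = 17 + -4 = 13
  P[4] = 22 + -4 = 18
  P[5] = 31 + -4 = 27
  P[6] = 34 + -4 = 30
  P[7] = 47 + -4 = 43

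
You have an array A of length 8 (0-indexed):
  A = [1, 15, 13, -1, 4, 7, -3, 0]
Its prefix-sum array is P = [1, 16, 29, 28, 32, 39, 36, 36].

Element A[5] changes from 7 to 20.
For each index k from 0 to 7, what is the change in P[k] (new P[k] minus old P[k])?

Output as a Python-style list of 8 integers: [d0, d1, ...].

Element change: A[5] 7 -> 20, delta = 13
For k < 5: P[k] unchanged, delta_P[k] = 0
For k >= 5: P[k] shifts by exactly 13
Delta array: [0, 0, 0, 0, 0, 13, 13, 13]

Answer: [0, 0, 0, 0, 0, 13, 13, 13]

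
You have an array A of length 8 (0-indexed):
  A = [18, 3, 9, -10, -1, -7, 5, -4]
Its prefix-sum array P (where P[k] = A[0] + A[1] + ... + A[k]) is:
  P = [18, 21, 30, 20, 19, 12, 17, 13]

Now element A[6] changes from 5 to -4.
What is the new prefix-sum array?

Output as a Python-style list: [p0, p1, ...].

Change: A[6] 5 -> -4, delta = -9
P[k] for k < 6: unchanged (A[6] not included)
P[k] for k >= 6: shift by delta = -9
  P[0] = 18 + 0 = 18
  P[1] = 21 + 0 = 21
  P[2] = 30 + 0 = 30
  P[3] = 20 + 0 = 20
  P[4] = 19 + 0 = 19
  P[5] = 12 + 0 = 12
  P[6] = 17 + -9 = 8
  P[7] = 13 + -9 = 4

Answer: [18, 21, 30, 20, 19, 12, 8, 4]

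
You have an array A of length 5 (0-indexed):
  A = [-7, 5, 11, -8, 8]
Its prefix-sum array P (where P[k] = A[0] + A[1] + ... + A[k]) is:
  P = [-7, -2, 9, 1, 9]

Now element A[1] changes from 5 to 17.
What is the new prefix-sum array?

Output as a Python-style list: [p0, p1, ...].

Answer: [-7, 10, 21, 13, 21]

Derivation:
Change: A[1] 5 -> 17, delta = 12
P[k] for k < 1: unchanged (A[1] not included)
P[k] for k >= 1: shift by delta = 12
  P[0] = -7 + 0 = -7
  P[1] = -2 + 12 = 10
  P[2] = 9 + 12 = 21
  P[3] = 1 + 12 = 13
  P[4] = 9 + 12 = 21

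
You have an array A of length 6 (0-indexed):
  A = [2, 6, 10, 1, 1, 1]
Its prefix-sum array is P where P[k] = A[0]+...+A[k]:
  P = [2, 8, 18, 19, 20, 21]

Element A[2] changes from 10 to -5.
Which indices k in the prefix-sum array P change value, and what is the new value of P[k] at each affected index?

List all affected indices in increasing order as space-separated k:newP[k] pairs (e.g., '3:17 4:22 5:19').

Answer: 2:3 3:4 4:5 5:6

Derivation:
P[k] = A[0] + ... + A[k]
P[k] includes A[2] iff k >= 2
Affected indices: 2, 3, ..., 5; delta = -15
  P[2]: 18 + -15 = 3
  P[3]: 19 + -15 = 4
  P[4]: 20 + -15 = 5
  P[5]: 21 + -15 = 6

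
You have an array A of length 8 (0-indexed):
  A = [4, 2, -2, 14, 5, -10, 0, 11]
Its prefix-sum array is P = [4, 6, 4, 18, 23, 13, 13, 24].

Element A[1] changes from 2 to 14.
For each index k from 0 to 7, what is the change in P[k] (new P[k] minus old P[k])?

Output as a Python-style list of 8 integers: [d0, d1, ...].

Answer: [0, 12, 12, 12, 12, 12, 12, 12]

Derivation:
Element change: A[1] 2 -> 14, delta = 12
For k < 1: P[k] unchanged, delta_P[k] = 0
For k >= 1: P[k] shifts by exactly 12
Delta array: [0, 12, 12, 12, 12, 12, 12, 12]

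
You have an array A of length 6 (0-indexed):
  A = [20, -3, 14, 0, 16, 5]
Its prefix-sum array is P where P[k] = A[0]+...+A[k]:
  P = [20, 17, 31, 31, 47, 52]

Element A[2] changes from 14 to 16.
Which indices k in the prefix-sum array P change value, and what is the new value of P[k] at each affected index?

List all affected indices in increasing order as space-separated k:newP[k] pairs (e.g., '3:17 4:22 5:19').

Answer: 2:33 3:33 4:49 5:54

Derivation:
P[k] = A[0] + ... + A[k]
P[k] includes A[2] iff k >= 2
Affected indices: 2, 3, ..., 5; delta = 2
  P[2]: 31 + 2 = 33
  P[3]: 31 + 2 = 33
  P[4]: 47 + 2 = 49
  P[5]: 52 + 2 = 54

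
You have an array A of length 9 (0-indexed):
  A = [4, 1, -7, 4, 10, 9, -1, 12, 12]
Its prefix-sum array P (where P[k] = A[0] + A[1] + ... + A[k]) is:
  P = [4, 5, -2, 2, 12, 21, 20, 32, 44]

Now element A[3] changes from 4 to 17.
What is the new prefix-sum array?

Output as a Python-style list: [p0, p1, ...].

Answer: [4, 5, -2, 15, 25, 34, 33, 45, 57]

Derivation:
Change: A[3] 4 -> 17, delta = 13
P[k] for k < 3: unchanged (A[3] not included)
P[k] for k >= 3: shift by delta = 13
  P[0] = 4 + 0 = 4
  P[1] = 5 + 0 = 5
  P[2] = -2 + 0 = -2
  P[3] = 2 + 13 = 15
  P[4] = 12 + 13 = 25
  P[5] = 21 + 13 = 34
  P[6] = 20 + 13 = 33
  P[7] = 32 + 13 = 45
  P[8] = 44 + 13 = 57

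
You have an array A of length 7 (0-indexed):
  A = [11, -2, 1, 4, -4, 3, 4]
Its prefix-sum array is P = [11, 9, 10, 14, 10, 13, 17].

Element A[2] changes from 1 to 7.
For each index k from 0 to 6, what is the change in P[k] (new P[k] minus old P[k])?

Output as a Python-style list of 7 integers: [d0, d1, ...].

Answer: [0, 0, 6, 6, 6, 6, 6]

Derivation:
Element change: A[2] 1 -> 7, delta = 6
For k < 2: P[k] unchanged, delta_P[k] = 0
For k >= 2: P[k] shifts by exactly 6
Delta array: [0, 0, 6, 6, 6, 6, 6]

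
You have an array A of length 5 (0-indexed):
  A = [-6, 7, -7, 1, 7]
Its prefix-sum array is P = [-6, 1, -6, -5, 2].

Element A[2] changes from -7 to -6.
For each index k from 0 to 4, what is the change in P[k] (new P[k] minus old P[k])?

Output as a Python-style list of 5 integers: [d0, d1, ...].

Answer: [0, 0, 1, 1, 1]

Derivation:
Element change: A[2] -7 -> -6, delta = 1
For k < 2: P[k] unchanged, delta_P[k] = 0
For k >= 2: P[k] shifts by exactly 1
Delta array: [0, 0, 1, 1, 1]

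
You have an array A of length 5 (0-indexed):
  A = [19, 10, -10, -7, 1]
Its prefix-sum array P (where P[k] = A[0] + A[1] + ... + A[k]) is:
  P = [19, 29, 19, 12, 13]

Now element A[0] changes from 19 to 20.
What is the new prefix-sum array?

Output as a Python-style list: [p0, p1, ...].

Answer: [20, 30, 20, 13, 14]

Derivation:
Change: A[0] 19 -> 20, delta = 1
P[k] for k < 0: unchanged (A[0] not included)
P[k] for k >= 0: shift by delta = 1
  P[0] = 19 + 1 = 20
  P[1] = 29 + 1 = 30
  P[2] = 19 + 1 = 20
  P[3] = 12 + 1 = 13
  P[4] = 13 + 1 = 14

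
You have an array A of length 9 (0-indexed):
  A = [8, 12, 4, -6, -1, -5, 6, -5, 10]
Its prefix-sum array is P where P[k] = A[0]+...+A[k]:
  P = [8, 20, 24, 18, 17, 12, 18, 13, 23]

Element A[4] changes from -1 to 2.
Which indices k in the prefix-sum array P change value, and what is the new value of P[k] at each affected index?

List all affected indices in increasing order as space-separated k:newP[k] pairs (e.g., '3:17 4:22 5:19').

P[k] = A[0] + ... + A[k]
P[k] includes A[4] iff k >= 4
Affected indices: 4, 5, ..., 8; delta = 3
  P[4]: 17 + 3 = 20
  P[5]: 12 + 3 = 15
  P[6]: 18 + 3 = 21
  P[7]: 13 + 3 = 16
  P[8]: 23 + 3 = 26

Answer: 4:20 5:15 6:21 7:16 8:26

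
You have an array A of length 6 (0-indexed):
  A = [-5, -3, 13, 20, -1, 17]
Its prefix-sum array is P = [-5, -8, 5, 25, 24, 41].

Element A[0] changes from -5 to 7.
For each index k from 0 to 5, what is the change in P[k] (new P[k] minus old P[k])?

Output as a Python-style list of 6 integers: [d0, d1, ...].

Answer: [12, 12, 12, 12, 12, 12]

Derivation:
Element change: A[0] -5 -> 7, delta = 12
For k < 0: P[k] unchanged, delta_P[k] = 0
For k >= 0: P[k] shifts by exactly 12
Delta array: [12, 12, 12, 12, 12, 12]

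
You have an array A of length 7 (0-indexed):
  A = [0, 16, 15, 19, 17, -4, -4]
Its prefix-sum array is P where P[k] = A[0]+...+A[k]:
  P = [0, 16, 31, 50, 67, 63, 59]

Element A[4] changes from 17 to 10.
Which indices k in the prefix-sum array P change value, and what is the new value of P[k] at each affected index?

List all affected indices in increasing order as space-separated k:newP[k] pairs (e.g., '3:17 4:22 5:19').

Answer: 4:60 5:56 6:52

Derivation:
P[k] = A[0] + ... + A[k]
P[k] includes A[4] iff k >= 4
Affected indices: 4, 5, ..., 6; delta = -7
  P[4]: 67 + -7 = 60
  P[5]: 63 + -7 = 56
  P[6]: 59 + -7 = 52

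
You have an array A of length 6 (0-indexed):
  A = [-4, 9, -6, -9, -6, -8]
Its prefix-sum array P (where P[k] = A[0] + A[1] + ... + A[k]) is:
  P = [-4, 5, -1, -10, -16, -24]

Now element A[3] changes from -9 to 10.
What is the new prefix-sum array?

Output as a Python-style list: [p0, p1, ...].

Answer: [-4, 5, -1, 9, 3, -5]

Derivation:
Change: A[3] -9 -> 10, delta = 19
P[k] for k < 3: unchanged (A[3] not included)
P[k] for k >= 3: shift by delta = 19
  P[0] = -4 + 0 = -4
  P[1] = 5 + 0 = 5
  P[2] = -1 + 0 = -1
  P[3] = -10 + 19 = 9
  P[4] = -16 + 19 = 3
  P[5] = -24 + 19 = -5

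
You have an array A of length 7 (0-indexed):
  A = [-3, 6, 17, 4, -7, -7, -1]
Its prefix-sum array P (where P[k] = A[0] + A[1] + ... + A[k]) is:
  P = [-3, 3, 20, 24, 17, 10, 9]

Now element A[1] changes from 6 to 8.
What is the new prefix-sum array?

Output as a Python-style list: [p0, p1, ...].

Answer: [-3, 5, 22, 26, 19, 12, 11]

Derivation:
Change: A[1] 6 -> 8, delta = 2
P[k] for k < 1: unchanged (A[1] not included)
P[k] for k >= 1: shift by delta = 2
  P[0] = -3 + 0 = -3
  P[1] = 3 + 2 = 5
  P[2] = 20 + 2 = 22
  P[3] = 24 + 2 = 26
  P[4] = 17 + 2 = 19
  P[5] = 10 + 2 = 12
  P[6] = 9 + 2 = 11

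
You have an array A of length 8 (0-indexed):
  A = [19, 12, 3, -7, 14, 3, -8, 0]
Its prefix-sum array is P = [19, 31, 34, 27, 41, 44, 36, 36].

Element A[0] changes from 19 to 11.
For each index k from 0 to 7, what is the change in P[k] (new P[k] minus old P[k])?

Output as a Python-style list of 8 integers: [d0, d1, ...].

Element change: A[0] 19 -> 11, delta = -8
For k < 0: P[k] unchanged, delta_P[k] = 0
For k >= 0: P[k] shifts by exactly -8
Delta array: [-8, -8, -8, -8, -8, -8, -8, -8]

Answer: [-8, -8, -8, -8, -8, -8, -8, -8]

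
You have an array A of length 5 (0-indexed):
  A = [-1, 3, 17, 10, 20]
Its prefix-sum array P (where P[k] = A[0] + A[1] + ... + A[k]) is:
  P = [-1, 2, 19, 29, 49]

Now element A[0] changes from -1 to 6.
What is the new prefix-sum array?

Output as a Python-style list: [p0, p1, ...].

Answer: [6, 9, 26, 36, 56]

Derivation:
Change: A[0] -1 -> 6, delta = 7
P[k] for k < 0: unchanged (A[0] not included)
P[k] for k >= 0: shift by delta = 7
  P[0] = -1 + 7 = 6
  P[1] = 2 + 7 = 9
  P[2] = 19 + 7 = 26
  P[3] = 29 + 7 = 36
  P[4] = 49 + 7 = 56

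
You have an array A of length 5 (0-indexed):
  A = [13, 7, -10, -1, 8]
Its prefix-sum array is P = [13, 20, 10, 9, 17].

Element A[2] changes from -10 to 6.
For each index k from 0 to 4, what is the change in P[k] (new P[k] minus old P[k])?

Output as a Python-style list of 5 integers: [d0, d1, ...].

Element change: A[2] -10 -> 6, delta = 16
For k < 2: P[k] unchanged, delta_P[k] = 0
For k >= 2: P[k] shifts by exactly 16
Delta array: [0, 0, 16, 16, 16]

Answer: [0, 0, 16, 16, 16]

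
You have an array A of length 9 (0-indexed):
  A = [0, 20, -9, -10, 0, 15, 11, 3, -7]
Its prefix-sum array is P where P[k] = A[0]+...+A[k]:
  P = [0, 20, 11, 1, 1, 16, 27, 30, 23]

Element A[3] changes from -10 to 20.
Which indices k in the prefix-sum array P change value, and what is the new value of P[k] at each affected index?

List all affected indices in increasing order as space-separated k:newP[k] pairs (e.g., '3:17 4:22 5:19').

P[k] = A[0] + ... + A[k]
P[k] includes A[3] iff k >= 3
Affected indices: 3, 4, ..., 8; delta = 30
  P[3]: 1 + 30 = 31
  P[4]: 1 + 30 = 31
  P[5]: 16 + 30 = 46
  P[6]: 27 + 30 = 57
  P[7]: 30 + 30 = 60
  P[8]: 23 + 30 = 53

Answer: 3:31 4:31 5:46 6:57 7:60 8:53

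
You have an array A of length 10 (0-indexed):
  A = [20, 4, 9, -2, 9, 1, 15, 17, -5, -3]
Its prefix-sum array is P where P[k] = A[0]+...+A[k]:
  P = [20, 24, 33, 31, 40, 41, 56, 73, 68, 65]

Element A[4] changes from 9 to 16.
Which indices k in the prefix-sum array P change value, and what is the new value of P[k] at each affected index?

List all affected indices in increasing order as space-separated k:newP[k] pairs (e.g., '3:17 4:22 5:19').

Answer: 4:47 5:48 6:63 7:80 8:75 9:72

Derivation:
P[k] = A[0] + ... + A[k]
P[k] includes A[4] iff k >= 4
Affected indices: 4, 5, ..., 9; delta = 7
  P[4]: 40 + 7 = 47
  P[5]: 41 + 7 = 48
  P[6]: 56 + 7 = 63
  P[7]: 73 + 7 = 80
  P[8]: 68 + 7 = 75
  P[9]: 65 + 7 = 72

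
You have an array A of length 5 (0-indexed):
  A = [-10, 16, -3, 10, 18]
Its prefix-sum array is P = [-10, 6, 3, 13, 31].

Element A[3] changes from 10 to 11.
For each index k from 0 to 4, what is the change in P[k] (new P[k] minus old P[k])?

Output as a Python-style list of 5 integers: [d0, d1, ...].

Element change: A[3] 10 -> 11, delta = 1
For k < 3: P[k] unchanged, delta_P[k] = 0
For k >= 3: P[k] shifts by exactly 1
Delta array: [0, 0, 0, 1, 1]

Answer: [0, 0, 0, 1, 1]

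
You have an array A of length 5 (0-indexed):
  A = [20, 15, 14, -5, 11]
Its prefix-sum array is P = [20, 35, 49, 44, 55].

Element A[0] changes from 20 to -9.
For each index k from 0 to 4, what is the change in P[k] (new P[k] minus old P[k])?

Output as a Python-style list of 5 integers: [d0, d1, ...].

Answer: [-29, -29, -29, -29, -29]

Derivation:
Element change: A[0] 20 -> -9, delta = -29
For k < 0: P[k] unchanged, delta_P[k] = 0
For k >= 0: P[k] shifts by exactly -29
Delta array: [-29, -29, -29, -29, -29]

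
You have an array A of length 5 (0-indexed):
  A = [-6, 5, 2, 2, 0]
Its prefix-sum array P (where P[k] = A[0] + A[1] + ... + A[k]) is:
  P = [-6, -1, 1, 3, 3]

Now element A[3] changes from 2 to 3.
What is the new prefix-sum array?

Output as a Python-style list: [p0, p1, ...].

Change: A[3] 2 -> 3, delta = 1
P[k] for k < 3: unchanged (A[3] not included)
P[k] for k >= 3: shift by delta = 1
  P[0] = -6 + 0 = -6
  P[1] = -1 + 0 = -1
  P[2] = 1 + 0 = 1
  P[3] = 3 + 1 = 4
  P[4] = 3 + 1 = 4

Answer: [-6, -1, 1, 4, 4]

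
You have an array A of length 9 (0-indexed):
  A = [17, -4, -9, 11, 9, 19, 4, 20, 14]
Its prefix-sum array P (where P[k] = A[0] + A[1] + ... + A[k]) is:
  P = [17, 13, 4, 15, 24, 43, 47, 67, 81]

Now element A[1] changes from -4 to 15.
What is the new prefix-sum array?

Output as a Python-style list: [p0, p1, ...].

Answer: [17, 32, 23, 34, 43, 62, 66, 86, 100]

Derivation:
Change: A[1] -4 -> 15, delta = 19
P[k] for k < 1: unchanged (A[1] not included)
P[k] for k >= 1: shift by delta = 19
  P[0] = 17 + 0 = 17
  P[1] = 13 + 19 = 32
  P[2] = 4 + 19 = 23
  P[3] = 15 + 19 = 34
  P[4] = 24 + 19 = 43
  P[5] = 43 + 19 = 62
  P[6] = 47 + 19 = 66
  P[7] = 67 + 19 = 86
  P[8] = 81 + 19 = 100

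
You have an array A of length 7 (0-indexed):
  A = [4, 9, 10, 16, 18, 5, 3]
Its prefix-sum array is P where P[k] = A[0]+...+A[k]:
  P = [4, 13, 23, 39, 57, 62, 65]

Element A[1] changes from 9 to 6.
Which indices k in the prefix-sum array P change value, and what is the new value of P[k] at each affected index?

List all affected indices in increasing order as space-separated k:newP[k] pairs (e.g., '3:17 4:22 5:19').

P[k] = A[0] + ... + A[k]
P[k] includes A[1] iff k >= 1
Affected indices: 1, 2, ..., 6; delta = -3
  P[1]: 13 + -3 = 10
  P[2]: 23 + -3 = 20
  P[3]: 39 + -3 = 36
  P[4]: 57 + -3 = 54
  P[5]: 62 + -3 = 59
  P[6]: 65 + -3 = 62

Answer: 1:10 2:20 3:36 4:54 5:59 6:62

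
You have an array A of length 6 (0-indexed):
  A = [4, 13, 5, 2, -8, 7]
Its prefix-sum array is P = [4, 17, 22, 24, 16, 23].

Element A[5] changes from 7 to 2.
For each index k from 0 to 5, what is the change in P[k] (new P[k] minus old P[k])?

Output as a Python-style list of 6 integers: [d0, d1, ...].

Element change: A[5] 7 -> 2, delta = -5
For k < 5: P[k] unchanged, delta_P[k] = 0
For k >= 5: P[k] shifts by exactly -5
Delta array: [0, 0, 0, 0, 0, -5]

Answer: [0, 0, 0, 0, 0, -5]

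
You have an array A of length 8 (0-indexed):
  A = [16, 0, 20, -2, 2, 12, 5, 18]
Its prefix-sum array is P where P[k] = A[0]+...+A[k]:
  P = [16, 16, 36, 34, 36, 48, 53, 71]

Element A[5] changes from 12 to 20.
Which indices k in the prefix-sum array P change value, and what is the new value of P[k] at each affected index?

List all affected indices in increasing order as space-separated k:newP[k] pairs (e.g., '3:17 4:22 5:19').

Answer: 5:56 6:61 7:79

Derivation:
P[k] = A[0] + ... + A[k]
P[k] includes A[5] iff k >= 5
Affected indices: 5, 6, ..., 7; delta = 8
  P[5]: 48 + 8 = 56
  P[6]: 53 + 8 = 61
  P[7]: 71 + 8 = 79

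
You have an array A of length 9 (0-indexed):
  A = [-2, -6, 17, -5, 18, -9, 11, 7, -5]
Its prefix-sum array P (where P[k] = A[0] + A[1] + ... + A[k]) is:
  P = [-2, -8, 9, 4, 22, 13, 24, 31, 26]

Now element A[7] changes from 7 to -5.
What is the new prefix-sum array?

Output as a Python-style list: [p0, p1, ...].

Change: A[7] 7 -> -5, delta = -12
P[k] for k < 7: unchanged (A[7] not included)
P[k] for k >= 7: shift by delta = -12
  P[0] = -2 + 0 = -2
  P[1] = -8 + 0 = -8
  P[2] = 9 + 0 = 9
  P[3] = 4 + 0 = 4
  P[4] = 22 + 0 = 22
  P[5] = 13 + 0 = 13
  P[6] = 24 + 0 = 24
  P[7] = 31 + -12 = 19
  P[8] = 26 + -12 = 14

Answer: [-2, -8, 9, 4, 22, 13, 24, 19, 14]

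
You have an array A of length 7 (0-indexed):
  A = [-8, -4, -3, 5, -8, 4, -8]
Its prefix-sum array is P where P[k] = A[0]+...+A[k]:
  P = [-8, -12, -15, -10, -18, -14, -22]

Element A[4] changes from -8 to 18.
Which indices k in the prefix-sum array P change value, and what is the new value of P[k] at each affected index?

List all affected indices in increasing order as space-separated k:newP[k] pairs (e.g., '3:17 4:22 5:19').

Answer: 4:8 5:12 6:4

Derivation:
P[k] = A[0] + ... + A[k]
P[k] includes A[4] iff k >= 4
Affected indices: 4, 5, ..., 6; delta = 26
  P[4]: -18 + 26 = 8
  P[5]: -14 + 26 = 12
  P[6]: -22 + 26 = 4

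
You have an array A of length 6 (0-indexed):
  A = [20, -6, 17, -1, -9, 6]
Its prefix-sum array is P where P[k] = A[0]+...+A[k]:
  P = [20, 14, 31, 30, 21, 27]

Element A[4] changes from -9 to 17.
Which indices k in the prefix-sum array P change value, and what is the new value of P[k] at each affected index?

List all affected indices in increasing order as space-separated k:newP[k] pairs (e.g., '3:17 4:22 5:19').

P[k] = A[0] + ... + A[k]
P[k] includes A[4] iff k >= 4
Affected indices: 4, 5, ..., 5; delta = 26
  P[4]: 21 + 26 = 47
  P[5]: 27 + 26 = 53

Answer: 4:47 5:53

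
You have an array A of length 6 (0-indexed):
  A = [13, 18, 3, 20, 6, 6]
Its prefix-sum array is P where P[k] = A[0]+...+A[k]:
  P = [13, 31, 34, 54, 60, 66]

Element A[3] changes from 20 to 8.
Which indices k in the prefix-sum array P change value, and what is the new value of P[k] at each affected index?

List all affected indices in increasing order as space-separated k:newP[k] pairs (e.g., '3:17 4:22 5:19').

Answer: 3:42 4:48 5:54

Derivation:
P[k] = A[0] + ... + A[k]
P[k] includes A[3] iff k >= 3
Affected indices: 3, 4, ..., 5; delta = -12
  P[3]: 54 + -12 = 42
  P[4]: 60 + -12 = 48
  P[5]: 66 + -12 = 54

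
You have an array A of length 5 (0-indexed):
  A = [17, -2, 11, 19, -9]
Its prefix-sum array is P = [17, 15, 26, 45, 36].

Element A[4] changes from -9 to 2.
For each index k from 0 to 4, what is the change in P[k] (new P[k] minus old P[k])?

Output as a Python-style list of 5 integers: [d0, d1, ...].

Element change: A[4] -9 -> 2, delta = 11
For k < 4: P[k] unchanged, delta_P[k] = 0
For k >= 4: P[k] shifts by exactly 11
Delta array: [0, 0, 0, 0, 11]

Answer: [0, 0, 0, 0, 11]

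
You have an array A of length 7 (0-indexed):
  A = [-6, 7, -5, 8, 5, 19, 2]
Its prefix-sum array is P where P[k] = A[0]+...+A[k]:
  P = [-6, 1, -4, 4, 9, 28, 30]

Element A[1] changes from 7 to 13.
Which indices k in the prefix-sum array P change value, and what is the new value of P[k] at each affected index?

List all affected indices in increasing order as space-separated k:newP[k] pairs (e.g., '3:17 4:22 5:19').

Answer: 1:7 2:2 3:10 4:15 5:34 6:36

Derivation:
P[k] = A[0] + ... + A[k]
P[k] includes A[1] iff k >= 1
Affected indices: 1, 2, ..., 6; delta = 6
  P[1]: 1 + 6 = 7
  P[2]: -4 + 6 = 2
  P[3]: 4 + 6 = 10
  P[4]: 9 + 6 = 15
  P[5]: 28 + 6 = 34
  P[6]: 30 + 6 = 36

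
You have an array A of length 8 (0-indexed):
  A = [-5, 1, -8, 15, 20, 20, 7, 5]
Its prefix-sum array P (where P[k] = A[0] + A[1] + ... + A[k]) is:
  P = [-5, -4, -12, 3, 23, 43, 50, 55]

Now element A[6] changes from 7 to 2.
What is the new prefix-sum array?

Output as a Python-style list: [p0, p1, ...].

Change: A[6] 7 -> 2, delta = -5
P[k] for k < 6: unchanged (A[6] not included)
P[k] for k >= 6: shift by delta = -5
  P[0] = -5 + 0 = -5
  P[1] = -4 + 0 = -4
  P[2] = -12 + 0 = -12
  P[3] = 3 + 0 = 3
  P[4] = 23 + 0 = 23
  P[5] = 43 + 0 = 43
  P[6] = 50 + -5 = 45
  P[7] = 55 + -5 = 50

Answer: [-5, -4, -12, 3, 23, 43, 45, 50]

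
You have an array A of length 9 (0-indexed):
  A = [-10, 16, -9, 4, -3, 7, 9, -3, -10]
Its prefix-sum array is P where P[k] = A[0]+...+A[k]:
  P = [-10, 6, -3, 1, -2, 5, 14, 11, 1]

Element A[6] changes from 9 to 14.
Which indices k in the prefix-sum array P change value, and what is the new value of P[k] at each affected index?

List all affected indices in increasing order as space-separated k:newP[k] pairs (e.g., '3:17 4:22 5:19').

P[k] = A[0] + ... + A[k]
P[k] includes A[6] iff k >= 6
Affected indices: 6, 7, ..., 8; delta = 5
  P[6]: 14 + 5 = 19
  P[7]: 11 + 5 = 16
  P[8]: 1 + 5 = 6

Answer: 6:19 7:16 8:6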